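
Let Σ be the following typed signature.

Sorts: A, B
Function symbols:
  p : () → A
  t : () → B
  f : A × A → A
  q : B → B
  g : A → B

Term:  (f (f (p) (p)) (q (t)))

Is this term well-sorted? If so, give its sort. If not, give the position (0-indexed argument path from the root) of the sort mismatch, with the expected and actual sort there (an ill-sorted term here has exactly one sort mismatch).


    (p) : A
    (p) : A
  (f (p) (p)) : A
    (t) : B
  (q (t)) : B
(f (f (p) (p)) (q (t))) : ✗ arg 1 at [1] has sort B, expected A

ill-sorted at position [1]: expected A, got B


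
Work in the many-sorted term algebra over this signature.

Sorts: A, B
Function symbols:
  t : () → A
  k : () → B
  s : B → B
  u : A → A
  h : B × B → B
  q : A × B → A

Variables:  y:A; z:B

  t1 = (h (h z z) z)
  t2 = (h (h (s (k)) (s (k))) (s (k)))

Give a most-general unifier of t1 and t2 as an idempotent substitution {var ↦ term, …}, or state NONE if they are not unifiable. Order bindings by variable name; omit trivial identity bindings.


{z ↦ (s (k))}


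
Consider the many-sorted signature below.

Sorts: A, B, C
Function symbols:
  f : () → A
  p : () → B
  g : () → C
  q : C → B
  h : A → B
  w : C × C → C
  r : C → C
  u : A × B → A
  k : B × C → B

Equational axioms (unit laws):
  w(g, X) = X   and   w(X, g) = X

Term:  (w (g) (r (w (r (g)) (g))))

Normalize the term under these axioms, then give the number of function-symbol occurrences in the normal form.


1. (w (g) (r (w (r (g)) (g))))  →  (r (w (r (g)) (g)))
2. (r (w (r (g)) (g)))  →  (r (r (g)))
normal form: (r (r (g)))

size = 3


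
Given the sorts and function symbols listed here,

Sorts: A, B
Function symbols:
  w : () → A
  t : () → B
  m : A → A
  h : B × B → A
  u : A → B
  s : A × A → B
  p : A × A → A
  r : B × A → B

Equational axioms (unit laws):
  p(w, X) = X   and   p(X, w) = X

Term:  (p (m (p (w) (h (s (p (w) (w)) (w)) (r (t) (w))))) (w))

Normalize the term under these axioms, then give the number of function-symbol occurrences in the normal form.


1. (p (m (p (w) (h (s (p (w) (w)) (w)) (r (t) (w))))) (w))  →  (m (p (w) (h (s (p (w) (w)) (w)) (r (t) (w)))))
2. (m (p (w) (h (s (p (w) (w)) (w)) (r (t) (w)))))  →  (m (h (s (p (w) (w)) (w)) (r (t) (w))))
3. (m (h (s (p (w) (w)) (w)) (r (t) (w))))  →  (m (h (s (w) (w)) (r (t) (w))))
normal form: (m (h (s (w) (w)) (r (t) (w))))

size = 8


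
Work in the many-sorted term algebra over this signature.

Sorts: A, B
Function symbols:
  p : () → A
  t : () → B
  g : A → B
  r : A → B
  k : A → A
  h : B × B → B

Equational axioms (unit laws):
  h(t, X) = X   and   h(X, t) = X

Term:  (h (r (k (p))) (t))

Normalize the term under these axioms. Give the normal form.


1. (h (r (k (p))) (t))  →  (r (k (p)))

normal form = (r (k (p)))


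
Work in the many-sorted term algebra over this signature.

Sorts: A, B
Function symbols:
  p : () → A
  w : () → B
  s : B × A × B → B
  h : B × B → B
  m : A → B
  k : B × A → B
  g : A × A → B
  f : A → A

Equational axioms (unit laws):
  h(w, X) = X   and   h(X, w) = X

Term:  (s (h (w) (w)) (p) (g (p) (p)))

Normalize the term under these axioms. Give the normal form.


normal form = (s (w) (p) (g (p) (p)))

1. (s (h (w) (w)) (p) (g (p) (p)))  →  (s (w) (p) (g (p) (p)))


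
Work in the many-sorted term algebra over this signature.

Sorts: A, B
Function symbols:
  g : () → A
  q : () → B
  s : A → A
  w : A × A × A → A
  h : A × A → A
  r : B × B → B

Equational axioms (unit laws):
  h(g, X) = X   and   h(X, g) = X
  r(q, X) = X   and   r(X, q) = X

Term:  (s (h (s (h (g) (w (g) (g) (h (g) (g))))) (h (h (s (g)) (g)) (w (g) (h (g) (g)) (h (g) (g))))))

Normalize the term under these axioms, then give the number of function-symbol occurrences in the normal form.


size = 14

1. (s (h (s (h (g) (w (g) (g) (h (g) (g))))) (h (h (s (g)) (g)) (w (g) (h (g) (g)) (h (g) (g))))))  →  (s (h (s (w (g) (g) (h (g) (g)))) (h (h (s (g)) (g)) (w (g) (h (g) (g)) (h (g) (g))))))
2. (s (h (s (w (g) (g) (h (g) (g)))) (h (h (s (g)) (g)) (w (g) (h (g) (g)) (h (g) (g))))))  →  (s (h (s (w (g) (g) (g))) (h (h (s (g)) (g)) (w (g) (h (g) (g)) (h (g) (g))))))
3. (s (h (s (w (g) (g) (g))) (h (h (s (g)) (g)) (w (g) (h (g) (g)) (h (g) (g))))))  →  (s (h (s (w (g) (g) (g))) (h (s (g)) (w (g) (h (g) (g)) (h (g) (g))))))
4. (s (h (s (w (g) (g) (g))) (h (s (g)) (w (g) (h (g) (g)) (h (g) (g))))))  →  (s (h (s (w (g) (g) (g))) (h (s (g)) (w (g) (g) (h (g) (g))))))
5. (s (h (s (w (g) (g) (g))) (h (s (g)) (w (g) (g) (h (g) (g))))))  →  (s (h (s (w (g) (g) (g))) (h (s (g)) (w (g) (g) (g)))))
normal form: (s (h (s (w (g) (g) (g))) (h (s (g)) (w (g) (g) (g)))))


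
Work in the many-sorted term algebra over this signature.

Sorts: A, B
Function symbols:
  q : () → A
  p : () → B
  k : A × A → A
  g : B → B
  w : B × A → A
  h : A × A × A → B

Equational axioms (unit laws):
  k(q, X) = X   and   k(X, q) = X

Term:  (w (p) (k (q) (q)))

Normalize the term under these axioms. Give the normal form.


1. (w (p) (k (q) (q)))  →  (w (p) (q))

normal form = (w (p) (q))


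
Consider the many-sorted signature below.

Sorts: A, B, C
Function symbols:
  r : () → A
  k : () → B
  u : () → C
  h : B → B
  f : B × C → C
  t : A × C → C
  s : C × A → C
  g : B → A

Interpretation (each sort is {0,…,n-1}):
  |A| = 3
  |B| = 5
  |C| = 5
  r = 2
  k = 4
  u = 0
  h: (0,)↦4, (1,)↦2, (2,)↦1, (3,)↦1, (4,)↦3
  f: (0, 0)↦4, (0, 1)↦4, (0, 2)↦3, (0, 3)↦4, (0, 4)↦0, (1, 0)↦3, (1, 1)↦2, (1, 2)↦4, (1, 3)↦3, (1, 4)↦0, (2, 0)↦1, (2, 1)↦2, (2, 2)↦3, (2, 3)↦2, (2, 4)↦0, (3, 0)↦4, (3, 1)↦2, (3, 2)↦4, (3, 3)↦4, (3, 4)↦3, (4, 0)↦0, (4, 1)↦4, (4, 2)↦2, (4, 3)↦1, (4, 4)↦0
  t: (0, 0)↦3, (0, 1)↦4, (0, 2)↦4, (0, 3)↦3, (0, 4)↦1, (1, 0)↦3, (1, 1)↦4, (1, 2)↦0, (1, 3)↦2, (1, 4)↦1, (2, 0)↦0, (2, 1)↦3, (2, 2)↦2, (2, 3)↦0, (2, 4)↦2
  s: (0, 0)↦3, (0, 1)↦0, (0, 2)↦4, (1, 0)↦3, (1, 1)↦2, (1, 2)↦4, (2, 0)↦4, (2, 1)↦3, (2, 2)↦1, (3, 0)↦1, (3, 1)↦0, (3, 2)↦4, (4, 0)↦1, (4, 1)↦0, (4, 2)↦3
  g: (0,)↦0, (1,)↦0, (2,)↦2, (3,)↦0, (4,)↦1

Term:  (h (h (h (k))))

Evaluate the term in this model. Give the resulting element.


value = 2

  k = 4
  (h (k)) = h(4,) = 3
  (h (h (k))) = h(3,) = 1
  (h (h (h (k)))) = h(1,) = 2


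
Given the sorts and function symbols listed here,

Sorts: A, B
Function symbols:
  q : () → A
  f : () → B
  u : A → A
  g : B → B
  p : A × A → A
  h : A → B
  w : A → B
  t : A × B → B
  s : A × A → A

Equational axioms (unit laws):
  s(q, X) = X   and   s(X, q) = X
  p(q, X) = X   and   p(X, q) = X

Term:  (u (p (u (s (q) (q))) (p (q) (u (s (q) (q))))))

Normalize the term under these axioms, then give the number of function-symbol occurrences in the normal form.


size = 6

1. (u (p (u (s (q) (q))) (p (q) (u (s (q) (q))))))  →  (u (p (u (q)) (p (q) (u (s (q) (q))))))
2. (u (p (u (q)) (p (q) (u (s (q) (q))))))  →  (u (p (u (q)) (u (s (q) (q)))))
3. (u (p (u (q)) (u (s (q) (q)))))  →  (u (p (u (q)) (u (q))))
normal form: (u (p (u (q)) (u (q))))


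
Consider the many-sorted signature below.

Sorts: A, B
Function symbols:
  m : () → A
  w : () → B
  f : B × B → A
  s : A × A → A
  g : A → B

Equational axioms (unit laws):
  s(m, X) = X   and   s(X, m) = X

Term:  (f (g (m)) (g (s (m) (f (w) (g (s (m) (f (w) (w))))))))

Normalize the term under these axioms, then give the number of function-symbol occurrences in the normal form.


1. (f (g (m)) (g (s (m) (f (w) (g (s (m) (f (w) (w))))))))  →  (f (g (m)) (g (f (w) (g (s (m) (f (w) (w)))))))
2. (f (g (m)) (g (f (w) (g (s (m) (f (w) (w)))))))  →  (f (g (m)) (g (f (w) (g (f (w) (w))))))
normal form: (f (g (m)) (g (f (w) (g (f (w) (w))))))

size = 10


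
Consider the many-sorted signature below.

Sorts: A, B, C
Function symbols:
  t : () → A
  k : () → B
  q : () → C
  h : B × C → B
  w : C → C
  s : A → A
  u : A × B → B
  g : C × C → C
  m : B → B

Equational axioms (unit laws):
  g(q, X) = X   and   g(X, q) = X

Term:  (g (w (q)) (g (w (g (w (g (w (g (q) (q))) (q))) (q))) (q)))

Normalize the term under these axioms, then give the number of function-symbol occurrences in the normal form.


size = 7

1. (g (w (q)) (g (w (g (w (g (w (g (q) (q))) (q))) (q))) (q)))  →  (g (w (q)) (w (g (w (g (w (g (q) (q))) (q))) (q))))
2. (g (w (q)) (w (g (w (g (w (g (q) (q))) (q))) (q))))  →  (g (w (q)) (w (w (g (w (g (q) (q))) (q)))))
3. (g (w (q)) (w (w (g (w (g (q) (q))) (q)))))  →  (g (w (q)) (w (w (w (g (q) (q))))))
4. (g (w (q)) (w (w (w (g (q) (q))))))  →  (g (w (q)) (w (w (w (q)))))
normal form: (g (w (q)) (w (w (w (q)))))


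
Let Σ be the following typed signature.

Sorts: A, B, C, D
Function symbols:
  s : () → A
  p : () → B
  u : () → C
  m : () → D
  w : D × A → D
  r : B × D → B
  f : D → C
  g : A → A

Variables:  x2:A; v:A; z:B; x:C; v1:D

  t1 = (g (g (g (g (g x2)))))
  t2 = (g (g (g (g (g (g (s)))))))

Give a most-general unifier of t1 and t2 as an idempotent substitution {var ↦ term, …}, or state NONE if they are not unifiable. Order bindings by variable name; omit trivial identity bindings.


{x2 ↦ (g (s))}


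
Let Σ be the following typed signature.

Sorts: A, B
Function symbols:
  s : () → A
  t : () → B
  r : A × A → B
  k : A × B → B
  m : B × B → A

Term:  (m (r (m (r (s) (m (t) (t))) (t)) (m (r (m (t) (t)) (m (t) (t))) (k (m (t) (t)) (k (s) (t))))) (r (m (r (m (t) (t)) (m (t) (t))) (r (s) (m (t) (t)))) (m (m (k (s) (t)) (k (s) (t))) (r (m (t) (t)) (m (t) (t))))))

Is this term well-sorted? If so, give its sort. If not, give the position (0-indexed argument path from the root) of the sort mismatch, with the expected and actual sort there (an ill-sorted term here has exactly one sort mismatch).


ill-sorted at position [1, 1, 0]: expected B, got A

        (s) : A
          (t) : B
          (t) : B
        (m (t) (t)) : A
      (r (s) (m (t) (t))) : B
      (t) : B
    (m (r (s) (m (t) (t))) (t)) : A
          (t) : B
          (t) : B
        (m (t) (t)) : A
          (t) : B
          (t) : B
        (m (t) (t)) : A
      (r (m (t) (t)) (m (t) (t))) : B
          (t) : B
          (t) : B
        (m (t) (t)) : A
          (s) : A
          (t) : B
        (k (s) (t)) : B
      (k (m (t) (t)) (k (s) (t))) : B
    (m (r (m (t) (t)) (m (t) (t))) (k (m (t) (t)) (k (s) (t)))) : A
  (r (m (r (s) (m (t) (t))) (t)) (m (r (m (t) (t)) (m (t) (t))) (k (m (t) (t)) (k (s) (t))))) : B
          (t) : B
          (t) : B
        (m (t) (t)) : A
          (t) : B
          (t) : B
        (m (t) (t)) : A
      (r (m (t) (t)) (m (t) (t))) : B
        (s) : A
          (t) : B
          (t) : B
        (m (t) (t)) : A
      (r (s) (m (t) (t))) : B
    (m (r (m (t) (t)) (m (t) (t))) (r (s) (m (t) (t)))) : A
          (s) : A
          (t) : B
        (k (s) (t)) : B
          (s) : A
          (t) : B
        (k (s) (t)) : B
      (m (k (s) (t)) (k (s) (t))) : A
          (t) : B
          (t) : B
        (m (t) (t)) : A
          (t) : B
          (t) : B
        (m (t) (t)) : A
      (r (m (t) (t)) (m (t) (t))) : B
    (m (m (k (s) (t)) (k (s) (t))) (r (m (t) (t)) (m (t) (t)))) : ✗ arg 0 at [1, 1, 0] has sort A, expected B


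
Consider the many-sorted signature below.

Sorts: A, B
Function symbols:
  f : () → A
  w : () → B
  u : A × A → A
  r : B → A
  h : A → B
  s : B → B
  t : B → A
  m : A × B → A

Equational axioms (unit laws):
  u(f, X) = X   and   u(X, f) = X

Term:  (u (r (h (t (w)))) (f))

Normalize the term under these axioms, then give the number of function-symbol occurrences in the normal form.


1. (u (r (h (t (w)))) (f))  →  (r (h (t (w))))
normal form: (r (h (t (w))))

size = 4


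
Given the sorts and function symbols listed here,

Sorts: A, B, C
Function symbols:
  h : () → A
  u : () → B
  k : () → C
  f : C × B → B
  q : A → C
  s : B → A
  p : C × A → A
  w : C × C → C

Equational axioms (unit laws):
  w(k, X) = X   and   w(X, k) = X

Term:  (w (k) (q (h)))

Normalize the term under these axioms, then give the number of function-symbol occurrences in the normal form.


size = 2

1. (w (k) (q (h)))  →  (q (h))
normal form: (q (h))


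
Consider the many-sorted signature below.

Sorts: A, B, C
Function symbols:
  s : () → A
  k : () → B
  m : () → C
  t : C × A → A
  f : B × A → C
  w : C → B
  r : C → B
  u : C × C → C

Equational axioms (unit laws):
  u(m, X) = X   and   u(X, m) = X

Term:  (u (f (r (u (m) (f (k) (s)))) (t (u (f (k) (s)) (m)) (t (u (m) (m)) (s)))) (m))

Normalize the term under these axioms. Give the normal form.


normal form = (f (r (f (k) (s))) (t (f (k) (s)) (t (m) (s))))

1. (u (f (r (u (m) (f (k) (s)))) (t (u (f (k) (s)) (m)) (t (u (m) (m)) (s)))) (m))  →  (f (r (u (m) (f (k) (s)))) (t (u (f (k) (s)) (m)) (t (u (m) (m)) (s))))
2. (f (r (u (m) (f (k) (s)))) (t (u (f (k) (s)) (m)) (t (u (m) (m)) (s))))  →  (f (r (f (k) (s))) (t (u (f (k) (s)) (m)) (t (u (m) (m)) (s))))
3. (f (r (f (k) (s))) (t (u (f (k) (s)) (m)) (t (u (m) (m)) (s))))  →  (f (r (f (k) (s))) (t (f (k) (s)) (t (u (m) (m)) (s))))
4. (f (r (f (k) (s))) (t (f (k) (s)) (t (u (m) (m)) (s))))  →  (f (r (f (k) (s))) (t (f (k) (s)) (t (m) (s))))


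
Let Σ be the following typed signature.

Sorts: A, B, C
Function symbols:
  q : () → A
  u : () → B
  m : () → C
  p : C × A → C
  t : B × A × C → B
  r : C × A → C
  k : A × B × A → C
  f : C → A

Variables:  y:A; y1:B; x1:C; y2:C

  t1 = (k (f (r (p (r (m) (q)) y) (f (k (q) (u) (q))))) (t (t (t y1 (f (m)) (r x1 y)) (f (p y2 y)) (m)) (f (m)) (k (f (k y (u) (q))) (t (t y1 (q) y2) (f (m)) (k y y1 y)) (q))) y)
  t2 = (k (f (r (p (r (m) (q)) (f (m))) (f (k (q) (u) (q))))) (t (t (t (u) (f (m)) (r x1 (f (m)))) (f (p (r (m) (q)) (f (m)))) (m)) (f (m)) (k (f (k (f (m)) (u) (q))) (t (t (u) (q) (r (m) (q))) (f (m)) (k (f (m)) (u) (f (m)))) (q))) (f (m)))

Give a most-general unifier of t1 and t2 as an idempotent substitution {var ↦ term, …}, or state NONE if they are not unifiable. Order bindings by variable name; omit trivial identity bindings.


{y ↦ (f (m)), y1 ↦ (u), y2 ↦ (r (m) (q))}


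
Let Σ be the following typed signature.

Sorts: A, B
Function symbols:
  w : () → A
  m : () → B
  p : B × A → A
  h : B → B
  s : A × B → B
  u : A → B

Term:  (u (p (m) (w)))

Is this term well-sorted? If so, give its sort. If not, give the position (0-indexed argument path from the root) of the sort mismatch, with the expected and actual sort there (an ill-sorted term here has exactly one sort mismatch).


    (m) : B
    (w) : A
  (p (m) (w)) : A
(u (p (m) (w))) : B

well-sorted; sort = B


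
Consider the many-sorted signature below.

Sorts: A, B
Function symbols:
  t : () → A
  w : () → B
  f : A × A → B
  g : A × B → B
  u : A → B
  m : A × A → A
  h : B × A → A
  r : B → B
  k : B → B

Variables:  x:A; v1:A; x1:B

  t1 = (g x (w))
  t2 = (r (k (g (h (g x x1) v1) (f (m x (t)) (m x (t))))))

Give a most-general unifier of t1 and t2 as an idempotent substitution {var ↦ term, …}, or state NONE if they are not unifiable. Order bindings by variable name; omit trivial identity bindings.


head clash or occurs-check failure — not unifiable

NONE (not unifiable)


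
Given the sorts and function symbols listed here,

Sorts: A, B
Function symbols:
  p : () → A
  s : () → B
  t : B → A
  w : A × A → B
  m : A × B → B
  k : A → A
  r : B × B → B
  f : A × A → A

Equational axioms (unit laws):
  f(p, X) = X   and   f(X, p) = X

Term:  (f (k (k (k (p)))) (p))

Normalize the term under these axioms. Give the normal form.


normal form = (k (k (k (p))))

1. (f (k (k (k (p)))) (p))  →  (k (k (k (p))))


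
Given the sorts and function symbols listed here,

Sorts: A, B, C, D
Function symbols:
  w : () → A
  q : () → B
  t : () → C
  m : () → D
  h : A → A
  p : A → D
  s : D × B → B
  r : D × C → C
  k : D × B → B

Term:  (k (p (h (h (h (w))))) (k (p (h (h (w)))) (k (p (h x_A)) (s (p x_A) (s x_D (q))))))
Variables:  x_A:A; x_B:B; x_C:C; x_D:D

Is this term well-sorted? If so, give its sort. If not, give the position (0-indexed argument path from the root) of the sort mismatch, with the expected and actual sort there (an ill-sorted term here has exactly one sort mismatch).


well-sorted; sort = B

          (w) : A
        (h (w)) : A
      (h (h (w))) : A
    (h (h (h (w)))) : A
  (p (h (h (h (w))))) : D
          (w) : A
        (h (w)) : A
      (h (h (w))) : A
    (p (h (h (w)))) : D
          x_A : A
        (h x_A) : A
      (p (h x_A)) : D
          x_A : A
        (p x_A) : D
          x_D : D
          (q) : B
        (s x_D (q)) : B
      (s (p x_A) (s x_D (q))) : B
    (k (p (h x_A)) (s (p x_A) (s x_D (q)))) : B
  (k (p (h (h (w)))) (k (p (h x_A)) (s (p x_A) (s x_D (q))))) : B
(k (p (h (h (h (w))))) (k (p (h (h (w)))) (k (p (h x_A)) (s (p x_A) (s x_D (q)))))) : B


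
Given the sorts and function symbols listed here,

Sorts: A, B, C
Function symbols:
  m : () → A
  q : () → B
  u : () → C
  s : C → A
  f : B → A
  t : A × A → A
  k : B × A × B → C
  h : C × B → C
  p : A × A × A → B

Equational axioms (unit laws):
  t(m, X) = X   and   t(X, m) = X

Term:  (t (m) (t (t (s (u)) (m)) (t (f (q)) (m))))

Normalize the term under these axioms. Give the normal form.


1. (t (m) (t (t (s (u)) (m)) (t (f (q)) (m))))  →  (t (t (s (u)) (m)) (t (f (q)) (m)))
2. (t (t (s (u)) (m)) (t (f (q)) (m)))  →  (t (s (u)) (t (f (q)) (m)))
3. (t (s (u)) (t (f (q)) (m)))  →  (t (s (u)) (f (q)))

normal form = (t (s (u)) (f (q)))


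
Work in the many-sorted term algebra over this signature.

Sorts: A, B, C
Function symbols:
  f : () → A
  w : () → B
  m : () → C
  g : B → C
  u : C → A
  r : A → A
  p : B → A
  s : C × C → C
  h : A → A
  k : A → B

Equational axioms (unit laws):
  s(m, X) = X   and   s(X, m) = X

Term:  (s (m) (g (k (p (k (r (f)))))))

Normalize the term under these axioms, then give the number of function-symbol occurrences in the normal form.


1. (s (m) (g (k (p (k (r (f)))))))  →  (g (k (p (k (r (f))))))
normal form: (g (k (p (k (r (f))))))

size = 6


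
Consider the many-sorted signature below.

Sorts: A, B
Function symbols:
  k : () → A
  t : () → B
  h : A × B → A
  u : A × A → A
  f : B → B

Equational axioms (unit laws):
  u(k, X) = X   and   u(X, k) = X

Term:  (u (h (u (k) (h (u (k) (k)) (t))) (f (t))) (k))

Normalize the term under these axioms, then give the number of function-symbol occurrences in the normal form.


1. (u (h (u (k) (h (u (k) (k)) (t))) (f (t))) (k))  →  (h (u (k) (h (u (k) (k)) (t))) (f (t)))
2. (h (u (k) (h (u (k) (k)) (t))) (f (t)))  →  (h (h (u (k) (k)) (t)) (f (t)))
3. (h (h (u (k) (k)) (t)) (f (t)))  →  (h (h (k) (t)) (f (t)))
normal form: (h (h (k) (t)) (f (t)))

size = 6


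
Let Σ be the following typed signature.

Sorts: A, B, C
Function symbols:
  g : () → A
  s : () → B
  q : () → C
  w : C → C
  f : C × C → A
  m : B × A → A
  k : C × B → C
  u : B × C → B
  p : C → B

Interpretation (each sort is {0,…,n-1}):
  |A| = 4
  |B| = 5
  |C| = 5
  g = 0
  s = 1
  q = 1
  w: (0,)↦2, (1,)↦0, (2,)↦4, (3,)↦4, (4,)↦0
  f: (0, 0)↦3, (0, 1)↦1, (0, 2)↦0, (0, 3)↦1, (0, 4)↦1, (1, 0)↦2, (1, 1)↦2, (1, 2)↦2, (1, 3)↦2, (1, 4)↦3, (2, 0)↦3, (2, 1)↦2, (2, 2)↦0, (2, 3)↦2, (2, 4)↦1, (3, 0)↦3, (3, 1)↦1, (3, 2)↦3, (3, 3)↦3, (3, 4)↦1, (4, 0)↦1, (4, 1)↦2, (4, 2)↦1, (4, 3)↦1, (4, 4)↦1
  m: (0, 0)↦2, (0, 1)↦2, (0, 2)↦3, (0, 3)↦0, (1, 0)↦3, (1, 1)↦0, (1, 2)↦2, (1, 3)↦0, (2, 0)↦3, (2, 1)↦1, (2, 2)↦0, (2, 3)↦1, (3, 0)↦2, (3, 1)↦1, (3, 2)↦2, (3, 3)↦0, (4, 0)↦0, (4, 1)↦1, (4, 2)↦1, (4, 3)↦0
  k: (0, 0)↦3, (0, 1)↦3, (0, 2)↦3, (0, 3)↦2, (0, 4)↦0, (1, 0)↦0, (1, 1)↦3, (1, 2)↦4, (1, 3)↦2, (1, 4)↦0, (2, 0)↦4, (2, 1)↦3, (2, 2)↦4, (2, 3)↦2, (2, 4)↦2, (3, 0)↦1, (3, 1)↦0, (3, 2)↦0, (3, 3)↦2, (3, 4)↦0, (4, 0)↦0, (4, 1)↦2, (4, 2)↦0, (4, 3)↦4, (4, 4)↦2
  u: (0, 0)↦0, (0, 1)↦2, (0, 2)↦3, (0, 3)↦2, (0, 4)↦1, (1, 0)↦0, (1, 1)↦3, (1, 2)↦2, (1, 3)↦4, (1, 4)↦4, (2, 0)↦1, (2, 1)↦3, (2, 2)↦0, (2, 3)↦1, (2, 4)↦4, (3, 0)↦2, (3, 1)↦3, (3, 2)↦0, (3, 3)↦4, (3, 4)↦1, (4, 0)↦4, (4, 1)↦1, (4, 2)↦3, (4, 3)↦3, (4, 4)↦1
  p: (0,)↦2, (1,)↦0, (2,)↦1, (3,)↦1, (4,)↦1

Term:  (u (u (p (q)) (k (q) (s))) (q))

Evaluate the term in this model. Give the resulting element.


  q = 1
  (p (q)) = p(1,) = 0
  q = 1
  s = 1
  (k (q) (s)) = k(1, 1) = 3
  (u (p (q)) (k (q) (s))) = u(0, 3) = 2
  q = 1
  (u (u (p (q)) (k (q) (s))) (q)) = u(2, 1) = 3

value = 3


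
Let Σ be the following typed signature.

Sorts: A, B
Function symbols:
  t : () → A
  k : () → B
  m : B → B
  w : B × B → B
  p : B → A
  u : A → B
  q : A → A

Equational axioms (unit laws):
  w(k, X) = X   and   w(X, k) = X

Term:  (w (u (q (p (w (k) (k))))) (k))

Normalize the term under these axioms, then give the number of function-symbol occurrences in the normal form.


1. (w (u (q (p (w (k) (k))))) (k))  →  (u (q (p (w (k) (k)))))
2. (u (q (p (w (k) (k)))))  →  (u (q (p (k))))
normal form: (u (q (p (k))))

size = 4


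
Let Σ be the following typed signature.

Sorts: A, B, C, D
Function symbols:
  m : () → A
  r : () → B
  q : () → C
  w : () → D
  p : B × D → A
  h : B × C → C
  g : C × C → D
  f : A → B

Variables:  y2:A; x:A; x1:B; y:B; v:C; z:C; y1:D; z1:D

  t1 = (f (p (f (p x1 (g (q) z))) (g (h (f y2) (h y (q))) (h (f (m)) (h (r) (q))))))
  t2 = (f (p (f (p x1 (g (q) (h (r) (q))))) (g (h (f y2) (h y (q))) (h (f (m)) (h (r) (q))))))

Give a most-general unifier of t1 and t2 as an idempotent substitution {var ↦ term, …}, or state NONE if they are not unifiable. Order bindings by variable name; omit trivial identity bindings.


{z ↦ (h (r) (q))}


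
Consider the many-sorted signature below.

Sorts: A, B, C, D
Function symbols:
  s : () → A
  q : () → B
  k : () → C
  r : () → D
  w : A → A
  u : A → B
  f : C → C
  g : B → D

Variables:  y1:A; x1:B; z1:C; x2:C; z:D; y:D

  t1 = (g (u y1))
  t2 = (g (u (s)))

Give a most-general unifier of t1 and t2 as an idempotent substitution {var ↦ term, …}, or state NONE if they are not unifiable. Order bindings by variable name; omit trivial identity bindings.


{y1 ↦ (s)}


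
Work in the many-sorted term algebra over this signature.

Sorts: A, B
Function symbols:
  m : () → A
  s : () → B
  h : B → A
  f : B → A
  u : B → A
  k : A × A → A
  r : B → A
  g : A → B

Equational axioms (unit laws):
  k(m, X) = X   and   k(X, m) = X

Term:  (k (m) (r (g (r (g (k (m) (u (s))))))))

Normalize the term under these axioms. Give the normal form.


1. (k (m) (r (g (r (g (k (m) (u (s))))))))  →  (r (g (r (g (k (m) (u (s)))))))
2. (r (g (r (g (k (m) (u (s)))))))  →  (r (g (r (g (u (s))))))

normal form = (r (g (r (g (u (s))))))


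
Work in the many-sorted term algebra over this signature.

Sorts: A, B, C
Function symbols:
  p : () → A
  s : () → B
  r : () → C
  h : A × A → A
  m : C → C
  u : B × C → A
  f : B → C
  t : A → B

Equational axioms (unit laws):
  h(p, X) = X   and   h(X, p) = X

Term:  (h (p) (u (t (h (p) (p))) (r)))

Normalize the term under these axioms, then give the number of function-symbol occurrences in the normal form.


1. (h (p) (u (t (h (p) (p))) (r)))  →  (u (t (h (p) (p))) (r))
2. (u (t (h (p) (p))) (r))  →  (u (t (p)) (r))
normal form: (u (t (p)) (r))

size = 4


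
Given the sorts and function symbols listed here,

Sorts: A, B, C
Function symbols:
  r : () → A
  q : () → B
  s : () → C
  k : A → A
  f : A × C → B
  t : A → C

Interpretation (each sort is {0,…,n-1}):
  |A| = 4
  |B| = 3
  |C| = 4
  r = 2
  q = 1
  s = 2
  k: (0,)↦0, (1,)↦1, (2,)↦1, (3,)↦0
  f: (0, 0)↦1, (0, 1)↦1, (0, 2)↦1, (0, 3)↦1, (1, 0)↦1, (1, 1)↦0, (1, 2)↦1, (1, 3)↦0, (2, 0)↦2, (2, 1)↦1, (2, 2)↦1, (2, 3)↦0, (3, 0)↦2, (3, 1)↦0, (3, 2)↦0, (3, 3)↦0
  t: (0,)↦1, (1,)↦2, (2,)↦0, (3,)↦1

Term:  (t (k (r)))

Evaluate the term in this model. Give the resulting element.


value = 2

  r = 2
  (k (r)) = k(2,) = 1
  (t (k (r))) = t(1,) = 2


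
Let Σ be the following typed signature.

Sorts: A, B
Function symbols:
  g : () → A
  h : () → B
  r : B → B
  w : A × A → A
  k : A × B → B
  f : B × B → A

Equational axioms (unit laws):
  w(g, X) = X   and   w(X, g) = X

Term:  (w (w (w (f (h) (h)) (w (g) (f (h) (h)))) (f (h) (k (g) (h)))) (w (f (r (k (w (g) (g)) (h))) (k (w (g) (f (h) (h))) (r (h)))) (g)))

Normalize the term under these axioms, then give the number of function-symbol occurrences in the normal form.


size = 25

1. (w (w (w (f (h) (h)) (w (g) (f (h) (h)))) (f (h) (k (g) (h)))) (w (f (r (k (w (g) (g)) (h))) (k (w (g) (f (h) (h))) (r (h)))) (g)))  →  (w (w (w (f (h) (h)) (f (h) (h))) (f (h) (k (g) (h)))) (w (f (r (k (w (g) (g)) (h))) (k (w (g) (f (h) (h))) (r (h)))) (g)))
2. (w (w (w (f (h) (h)) (f (h) (h))) (f (h) (k (g) (h)))) (w (f (r (k (w (g) (g)) (h))) (k (w (g) (f (h) (h))) (r (h)))) (g)))  →  (w (w (w (f (h) (h)) (f (h) (h))) (f (h) (k (g) (h)))) (f (r (k (w (g) (g)) (h))) (k (w (g) (f (h) (h))) (r (h)))))
3. (w (w (w (f (h) (h)) (f (h) (h))) (f (h) (k (g) (h)))) (f (r (k (w (g) (g)) (h))) (k (w (g) (f (h) (h))) (r (h)))))  →  (w (w (w (f (h) (h)) (f (h) (h))) (f (h) (k (g) (h)))) (f (r (k (g) (h))) (k (w (g) (f (h) (h))) (r (h)))))
4. (w (w (w (f (h) (h)) (f (h) (h))) (f (h) (k (g) (h)))) (f (r (k (g) (h))) (k (w (g) (f (h) (h))) (r (h)))))  →  (w (w (w (f (h) (h)) (f (h) (h))) (f (h) (k (g) (h)))) (f (r (k (g) (h))) (k (f (h) (h)) (r (h)))))
normal form: (w (w (w (f (h) (h)) (f (h) (h))) (f (h) (k (g) (h)))) (f (r (k (g) (h))) (k (f (h) (h)) (r (h)))))


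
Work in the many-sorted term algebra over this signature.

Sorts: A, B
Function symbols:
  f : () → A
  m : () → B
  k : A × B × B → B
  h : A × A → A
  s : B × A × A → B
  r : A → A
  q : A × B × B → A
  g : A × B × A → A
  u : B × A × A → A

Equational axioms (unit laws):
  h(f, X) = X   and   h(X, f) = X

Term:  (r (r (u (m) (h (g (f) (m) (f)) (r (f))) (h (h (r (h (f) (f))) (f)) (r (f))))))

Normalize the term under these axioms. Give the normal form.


normal form = (r (r (u (m) (h (g (f) (m) (f)) (r (f))) (h (r (f)) (r (f))))))

1. (r (r (u (m) (h (g (f) (m) (f)) (r (f))) (h (h (r (h (f) (f))) (f)) (r (f))))))  →  (r (r (u (m) (h (g (f) (m) (f)) (r (f))) (h (r (h (f) (f))) (r (f))))))
2. (r (r (u (m) (h (g (f) (m) (f)) (r (f))) (h (r (h (f) (f))) (r (f))))))  →  (r (r (u (m) (h (g (f) (m) (f)) (r (f))) (h (r (f)) (r (f))))))


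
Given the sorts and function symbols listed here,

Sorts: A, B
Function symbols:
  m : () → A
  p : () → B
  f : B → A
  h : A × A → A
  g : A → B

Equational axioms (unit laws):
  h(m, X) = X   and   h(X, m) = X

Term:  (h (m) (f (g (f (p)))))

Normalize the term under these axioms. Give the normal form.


1. (h (m) (f (g (f (p)))))  →  (f (g (f (p))))

normal form = (f (g (f (p))))


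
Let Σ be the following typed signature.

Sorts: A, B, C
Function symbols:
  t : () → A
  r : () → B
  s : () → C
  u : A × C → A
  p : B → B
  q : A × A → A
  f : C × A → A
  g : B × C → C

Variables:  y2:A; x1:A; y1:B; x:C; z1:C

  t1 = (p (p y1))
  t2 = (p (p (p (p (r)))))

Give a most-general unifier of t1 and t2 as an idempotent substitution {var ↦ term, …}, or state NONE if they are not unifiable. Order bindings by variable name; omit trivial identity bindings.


{y1 ↦ (p (p (r)))}


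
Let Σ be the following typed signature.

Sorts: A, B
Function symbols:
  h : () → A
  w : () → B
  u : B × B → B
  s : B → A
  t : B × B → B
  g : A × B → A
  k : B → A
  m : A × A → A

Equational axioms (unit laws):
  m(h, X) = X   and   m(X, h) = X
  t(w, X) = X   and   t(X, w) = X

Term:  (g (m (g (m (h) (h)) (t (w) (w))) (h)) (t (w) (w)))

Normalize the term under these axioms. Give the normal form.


1. (g (m (g (m (h) (h)) (t (w) (w))) (h)) (t (w) (w)))  →  (g (g (m (h) (h)) (t (w) (w))) (t (w) (w)))
2. (g (g (m (h) (h)) (t (w) (w))) (t (w) (w)))  →  (g (g (h) (t (w) (w))) (t (w) (w)))
3. (g (g (h) (t (w) (w))) (t (w) (w)))  →  (g (g (h) (w)) (t (w) (w)))
4. (g (g (h) (w)) (t (w) (w)))  →  (g (g (h) (w)) (w))

normal form = (g (g (h) (w)) (w))


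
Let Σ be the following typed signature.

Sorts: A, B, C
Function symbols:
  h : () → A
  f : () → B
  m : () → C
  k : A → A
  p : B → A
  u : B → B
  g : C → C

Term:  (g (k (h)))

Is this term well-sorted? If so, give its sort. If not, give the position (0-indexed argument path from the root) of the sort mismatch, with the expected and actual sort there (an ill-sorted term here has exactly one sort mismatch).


    (h) : A
  (k (h)) : A
(g (k (h))) : ✗ arg 0 at [0] has sort A, expected C

ill-sorted at position [0]: expected C, got A


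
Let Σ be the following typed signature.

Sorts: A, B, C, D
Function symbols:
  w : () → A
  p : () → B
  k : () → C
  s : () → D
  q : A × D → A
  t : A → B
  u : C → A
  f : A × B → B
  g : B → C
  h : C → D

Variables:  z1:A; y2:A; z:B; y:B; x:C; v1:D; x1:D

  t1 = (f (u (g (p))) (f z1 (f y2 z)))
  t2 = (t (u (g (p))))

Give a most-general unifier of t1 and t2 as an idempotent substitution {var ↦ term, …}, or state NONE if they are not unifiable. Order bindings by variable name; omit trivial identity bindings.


head clash or occurs-check failure — not unifiable

NONE (not unifiable)


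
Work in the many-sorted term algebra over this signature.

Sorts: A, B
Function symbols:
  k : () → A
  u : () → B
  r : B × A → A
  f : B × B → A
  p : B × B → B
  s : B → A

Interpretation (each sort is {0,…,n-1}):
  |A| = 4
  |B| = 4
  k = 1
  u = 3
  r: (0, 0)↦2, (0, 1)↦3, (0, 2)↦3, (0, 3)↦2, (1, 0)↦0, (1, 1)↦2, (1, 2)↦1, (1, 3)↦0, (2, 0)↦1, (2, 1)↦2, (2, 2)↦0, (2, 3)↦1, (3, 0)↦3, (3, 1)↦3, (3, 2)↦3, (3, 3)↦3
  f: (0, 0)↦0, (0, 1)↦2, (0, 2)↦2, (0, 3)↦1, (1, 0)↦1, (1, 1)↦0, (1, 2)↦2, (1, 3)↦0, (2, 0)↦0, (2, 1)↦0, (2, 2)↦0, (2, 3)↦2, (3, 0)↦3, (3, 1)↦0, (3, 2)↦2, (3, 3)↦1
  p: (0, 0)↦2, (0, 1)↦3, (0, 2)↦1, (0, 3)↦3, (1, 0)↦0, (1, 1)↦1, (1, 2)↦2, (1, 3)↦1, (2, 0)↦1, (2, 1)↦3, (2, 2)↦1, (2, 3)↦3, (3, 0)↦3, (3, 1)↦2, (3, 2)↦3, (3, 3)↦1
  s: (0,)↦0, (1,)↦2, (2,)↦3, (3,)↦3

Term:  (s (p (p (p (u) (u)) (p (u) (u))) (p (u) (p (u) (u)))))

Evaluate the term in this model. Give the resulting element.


value = 3

  u = 3
  u = 3
  (p (u) (u)) = p(3, 3) = 1
  u = 3
  u = 3
  (p (u) (u)) = p(3, 3) = 1
  (p (p (u) (u)) (p (u) (u))) = p(1, 1) = 1
  u = 3
  u = 3
  u = 3
  (p (u) (u)) = p(3, 3) = 1
  (p (u) (p (u) (u))) = p(3, 1) = 2
  (p (p (p (u) (u)) (p (u) (u))) (p (u) (p (u) (u)))) = p(1, 2) = 2
  (s (p (p (p (u) (u)) (p (u) (u))) (p (u) (p (u) (u))))) = s(2,) = 3


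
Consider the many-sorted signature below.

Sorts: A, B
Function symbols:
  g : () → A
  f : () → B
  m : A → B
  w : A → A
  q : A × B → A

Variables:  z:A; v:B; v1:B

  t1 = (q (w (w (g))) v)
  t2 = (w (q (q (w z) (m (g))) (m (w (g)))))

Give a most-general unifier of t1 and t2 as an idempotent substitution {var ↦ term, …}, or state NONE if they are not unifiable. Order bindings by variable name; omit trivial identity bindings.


NONE (not unifiable)

head clash or occurs-check failure — not unifiable


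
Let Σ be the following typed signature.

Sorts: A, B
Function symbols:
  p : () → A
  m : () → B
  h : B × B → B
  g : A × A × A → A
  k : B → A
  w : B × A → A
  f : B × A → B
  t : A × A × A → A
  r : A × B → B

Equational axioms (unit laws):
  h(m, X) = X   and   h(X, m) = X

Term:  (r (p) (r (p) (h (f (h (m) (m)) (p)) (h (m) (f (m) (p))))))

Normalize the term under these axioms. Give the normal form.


1. (r (p) (r (p) (h (f (h (m) (m)) (p)) (h (m) (f (m) (p))))))  →  (r (p) (r (p) (h (f (m) (p)) (h (m) (f (m) (p))))))
2. (r (p) (r (p) (h (f (m) (p)) (h (m) (f (m) (p))))))  →  (r (p) (r (p) (h (f (m) (p)) (f (m) (p)))))

normal form = (r (p) (r (p) (h (f (m) (p)) (f (m) (p)))))


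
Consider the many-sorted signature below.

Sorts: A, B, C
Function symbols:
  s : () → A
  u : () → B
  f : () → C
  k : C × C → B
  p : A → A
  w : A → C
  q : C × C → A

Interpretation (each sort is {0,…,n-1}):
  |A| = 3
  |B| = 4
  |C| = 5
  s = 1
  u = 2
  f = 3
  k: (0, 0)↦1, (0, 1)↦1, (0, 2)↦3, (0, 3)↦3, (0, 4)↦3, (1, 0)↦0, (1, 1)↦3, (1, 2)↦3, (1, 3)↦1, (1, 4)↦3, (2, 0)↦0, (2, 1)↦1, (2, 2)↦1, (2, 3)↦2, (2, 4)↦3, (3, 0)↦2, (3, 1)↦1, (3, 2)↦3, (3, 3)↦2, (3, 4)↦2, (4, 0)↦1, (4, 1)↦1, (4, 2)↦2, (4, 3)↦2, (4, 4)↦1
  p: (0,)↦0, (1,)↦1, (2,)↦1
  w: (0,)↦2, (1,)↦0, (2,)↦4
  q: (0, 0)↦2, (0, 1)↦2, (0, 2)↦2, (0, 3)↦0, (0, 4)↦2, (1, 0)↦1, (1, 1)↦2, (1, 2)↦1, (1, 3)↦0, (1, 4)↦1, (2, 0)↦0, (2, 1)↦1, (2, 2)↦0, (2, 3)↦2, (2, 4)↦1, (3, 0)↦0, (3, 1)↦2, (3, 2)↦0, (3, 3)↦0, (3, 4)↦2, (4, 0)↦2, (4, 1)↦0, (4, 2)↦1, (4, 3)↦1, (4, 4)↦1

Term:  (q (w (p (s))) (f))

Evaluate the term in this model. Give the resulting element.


  s = 1
  (p (s)) = p(1,) = 1
  (w (p (s))) = w(1,) = 0
  f = 3
  (q (w (p (s))) (f)) = q(0, 3) = 0

value = 0


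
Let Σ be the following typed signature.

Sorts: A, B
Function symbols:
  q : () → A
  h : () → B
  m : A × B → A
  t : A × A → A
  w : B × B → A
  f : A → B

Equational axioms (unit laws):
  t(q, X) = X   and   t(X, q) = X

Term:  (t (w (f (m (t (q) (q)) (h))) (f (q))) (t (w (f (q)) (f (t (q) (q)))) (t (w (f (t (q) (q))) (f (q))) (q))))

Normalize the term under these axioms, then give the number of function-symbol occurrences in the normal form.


size = 19

1. (t (w (f (m (t (q) (q)) (h))) (f (q))) (t (w (f (q)) (f (t (q) (q)))) (t (w (f (t (q) (q))) (f (q))) (q))))  →  (t (w (f (m (q) (h))) (f (q))) (t (w (f (q)) (f (t (q) (q)))) (t (w (f (t (q) (q))) (f (q))) (q))))
2. (t (w (f (m (q) (h))) (f (q))) (t (w (f (q)) (f (t (q) (q)))) (t (w (f (t (q) (q))) (f (q))) (q))))  →  (t (w (f (m (q) (h))) (f (q))) (t (w (f (q)) (f (q))) (t (w (f (t (q) (q))) (f (q))) (q))))
3. (t (w (f (m (q) (h))) (f (q))) (t (w (f (q)) (f (q))) (t (w (f (t (q) (q))) (f (q))) (q))))  →  (t (w (f (m (q) (h))) (f (q))) (t (w (f (q)) (f (q))) (w (f (t (q) (q))) (f (q)))))
4. (t (w (f (m (q) (h))) (f (q))) (t (w (f (q)) (f (q))) (w (f (t (q) (q))) (f (q)))))  →  (t (w (f (m (q) (h))) (f (q))) (t (w (f (q)) (f (q))) (w (f (q)) (f (q)))))
normal form: (t (w (f (m (q) (h))) (f (q))) (t (w (f (q)) (f (q))) (w (f (q)) (f (q)))))


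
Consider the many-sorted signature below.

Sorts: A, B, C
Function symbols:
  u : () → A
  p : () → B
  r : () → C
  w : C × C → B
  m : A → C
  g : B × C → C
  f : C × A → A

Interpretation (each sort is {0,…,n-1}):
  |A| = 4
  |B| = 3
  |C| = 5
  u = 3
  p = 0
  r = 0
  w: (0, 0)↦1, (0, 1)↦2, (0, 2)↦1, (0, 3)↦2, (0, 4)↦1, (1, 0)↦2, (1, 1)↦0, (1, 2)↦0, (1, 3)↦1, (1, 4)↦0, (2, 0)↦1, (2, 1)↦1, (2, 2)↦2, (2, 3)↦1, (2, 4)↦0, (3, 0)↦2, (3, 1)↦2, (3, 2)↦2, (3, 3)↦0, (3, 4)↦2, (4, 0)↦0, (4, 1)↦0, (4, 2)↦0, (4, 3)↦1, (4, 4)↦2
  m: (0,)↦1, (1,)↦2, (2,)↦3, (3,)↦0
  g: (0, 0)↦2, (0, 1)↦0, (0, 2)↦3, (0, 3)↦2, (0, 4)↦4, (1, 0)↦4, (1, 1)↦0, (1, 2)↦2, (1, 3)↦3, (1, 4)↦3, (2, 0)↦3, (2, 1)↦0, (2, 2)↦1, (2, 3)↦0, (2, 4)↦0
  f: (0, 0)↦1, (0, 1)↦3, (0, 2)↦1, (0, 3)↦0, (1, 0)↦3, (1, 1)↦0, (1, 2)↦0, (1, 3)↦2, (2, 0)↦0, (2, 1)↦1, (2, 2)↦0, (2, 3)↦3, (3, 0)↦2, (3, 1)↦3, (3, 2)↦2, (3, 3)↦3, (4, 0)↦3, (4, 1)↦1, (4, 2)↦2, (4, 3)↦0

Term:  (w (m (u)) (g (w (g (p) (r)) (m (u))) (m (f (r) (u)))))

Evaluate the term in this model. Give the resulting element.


value = 1

  u = 3
  (m (u)) = m(3,) = 0
  p = 0
  r = 0
  (g (p) (r)) = g(0, 0) = 2
  u = 3
  (m (u)) = m(3,) = 0
  (w (g (p) (r)) (m (u))) = w(2, 0) = 1
  r = 0
  u = 3
  (f (r) (u)) = f(0, 3) = 0
  (m (f (r) (u))) = m(0,) = 1
  (g (w (g (p) (r)) (m (u))) (m (f (r) (u)))) = g(1, 1) = 0
  (w (m (u)) (g (w (g (p) (r)) (m (u))) (m (f (r) (u))))) = w(0, 0) = 1


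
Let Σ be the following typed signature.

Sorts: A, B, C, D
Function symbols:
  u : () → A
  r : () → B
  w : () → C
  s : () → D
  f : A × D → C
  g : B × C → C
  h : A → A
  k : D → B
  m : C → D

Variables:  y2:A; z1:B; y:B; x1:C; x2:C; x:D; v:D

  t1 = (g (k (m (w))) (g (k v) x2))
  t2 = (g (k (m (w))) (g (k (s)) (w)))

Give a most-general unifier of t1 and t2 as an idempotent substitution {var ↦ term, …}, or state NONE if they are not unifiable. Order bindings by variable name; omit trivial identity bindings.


{v ↦ (s), x2 ↦ (w)}


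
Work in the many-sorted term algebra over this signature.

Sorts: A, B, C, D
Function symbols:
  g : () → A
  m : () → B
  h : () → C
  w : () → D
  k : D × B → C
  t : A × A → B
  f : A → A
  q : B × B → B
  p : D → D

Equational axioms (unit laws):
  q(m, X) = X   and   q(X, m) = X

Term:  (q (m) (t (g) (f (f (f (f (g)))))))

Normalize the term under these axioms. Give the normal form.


1. (q (m) (t (g) (f (f (f (f (g)))))))  →  (t (g) (f (f (f (f (g))))))

normal form = (t (g) (f (f (f (f (g))))))


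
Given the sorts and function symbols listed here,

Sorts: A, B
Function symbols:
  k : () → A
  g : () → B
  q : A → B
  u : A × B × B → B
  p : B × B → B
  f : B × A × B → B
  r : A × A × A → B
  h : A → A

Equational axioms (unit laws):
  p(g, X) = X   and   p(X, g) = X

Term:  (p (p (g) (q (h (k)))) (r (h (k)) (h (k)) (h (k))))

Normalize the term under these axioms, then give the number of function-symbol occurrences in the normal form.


size = 11

1. (p (p (g) (q (h (k)))) (r (h (k)) (h (k)) (h (k))))  →  (p (q (h (k))) (r (h (k)) (h (k)) (h (k))))
normal form: (p (q (h (k))) (r (h (k)) (h (k)) (h (k))))


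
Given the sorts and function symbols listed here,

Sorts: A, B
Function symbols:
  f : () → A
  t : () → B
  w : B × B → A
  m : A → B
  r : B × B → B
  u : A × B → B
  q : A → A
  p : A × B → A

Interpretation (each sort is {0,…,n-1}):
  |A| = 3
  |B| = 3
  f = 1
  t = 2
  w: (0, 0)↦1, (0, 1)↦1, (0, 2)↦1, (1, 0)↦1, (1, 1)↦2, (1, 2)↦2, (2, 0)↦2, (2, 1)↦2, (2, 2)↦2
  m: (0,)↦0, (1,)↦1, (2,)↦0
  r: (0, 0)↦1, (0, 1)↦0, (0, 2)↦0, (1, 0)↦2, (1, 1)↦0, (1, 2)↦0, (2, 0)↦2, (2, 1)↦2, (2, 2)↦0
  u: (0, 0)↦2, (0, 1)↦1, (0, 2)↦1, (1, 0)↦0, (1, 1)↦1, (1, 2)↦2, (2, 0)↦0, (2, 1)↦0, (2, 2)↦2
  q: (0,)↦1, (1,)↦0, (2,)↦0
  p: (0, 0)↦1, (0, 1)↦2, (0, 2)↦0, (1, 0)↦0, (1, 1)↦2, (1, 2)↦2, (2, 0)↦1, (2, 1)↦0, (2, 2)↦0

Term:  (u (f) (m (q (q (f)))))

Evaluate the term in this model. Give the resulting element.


value = 1

  f = 1
  f = 1
  (q (f)) = q(1,) = 0
  (q (q (f))) = q(0,) = 1
  (m (q (q (f)))) = m(1,) = 1
  (u (f) (m (q (q (f))))) = u(1, 1) = 1


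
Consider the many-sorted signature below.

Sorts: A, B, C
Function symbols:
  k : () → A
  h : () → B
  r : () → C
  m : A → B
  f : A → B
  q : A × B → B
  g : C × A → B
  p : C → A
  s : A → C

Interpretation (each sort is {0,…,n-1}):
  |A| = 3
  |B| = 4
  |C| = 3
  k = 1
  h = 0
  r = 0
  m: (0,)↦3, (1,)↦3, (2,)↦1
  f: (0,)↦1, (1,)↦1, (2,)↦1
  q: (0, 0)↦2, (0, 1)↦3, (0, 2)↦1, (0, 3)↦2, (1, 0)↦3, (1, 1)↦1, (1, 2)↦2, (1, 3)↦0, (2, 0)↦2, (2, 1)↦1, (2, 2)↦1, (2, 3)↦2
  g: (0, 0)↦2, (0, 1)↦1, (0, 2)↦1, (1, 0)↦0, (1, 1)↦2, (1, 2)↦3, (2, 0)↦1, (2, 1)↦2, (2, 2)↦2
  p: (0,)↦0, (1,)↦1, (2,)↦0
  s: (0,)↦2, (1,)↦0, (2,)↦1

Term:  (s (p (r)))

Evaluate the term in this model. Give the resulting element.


value = 2

  r = 0
  (p (r)) = p(0,) = 0
  (s (p (r))) = s(0,) = 2
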